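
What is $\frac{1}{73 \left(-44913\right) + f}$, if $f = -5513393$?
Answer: $- \frac{1}{8792042} \approx -1.1374 \cdot 10^{-7}$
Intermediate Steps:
$\frac{1}{73 \left(-44913\right) + f} = \frac{1}{73 \left(-44913\right) - 5513393} = \frac{1}{-3278649 - 5513393} = \frac{1}{-8792042} = - \frac{1}{8792042}$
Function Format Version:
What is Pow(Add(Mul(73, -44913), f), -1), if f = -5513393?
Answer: Rational(-1, 8792042) ≈ -1.1374e-7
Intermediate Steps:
Pow(Add(Mul(73, -44913), f), -1) = Pow(Add(Mul(73, -44913), -5513393), -1) = Pow(Add(-3278649, -5513393), -1) = Pow(-8792042, -1) = Rational(-1, 8792042)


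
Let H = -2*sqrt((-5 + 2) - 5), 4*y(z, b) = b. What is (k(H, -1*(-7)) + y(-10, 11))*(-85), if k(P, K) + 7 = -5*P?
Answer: 1445/4 - 1700*I*sqrt(2) ≈ 361.25 - 2404.2*I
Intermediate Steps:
y(z, b) = b/4
H = -4*I*sqrt(2) (H = -2*sqrt(-3 - 5) = -4*I*sqrt(2) ≈ -5.6569*I)
k(P, K) = -7 - 5*P
(k(H, -1*(-7)) + y(-10, 11))*(-85) = ((-7 - (-20)*I*sqrt(2)) + (1/4)*11)*(-85) = ((-7 + 20*I*sqrt(2)) + 11/4)*(-85) = (-17/4 + 20*I*sqrt(2))*(-85) = 1445/4 - 1700*I*sqrt(2)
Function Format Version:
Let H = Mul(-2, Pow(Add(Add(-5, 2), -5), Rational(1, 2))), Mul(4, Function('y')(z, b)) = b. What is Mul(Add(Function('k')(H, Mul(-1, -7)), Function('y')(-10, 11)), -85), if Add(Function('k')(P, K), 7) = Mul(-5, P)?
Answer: Add(Rational(1445, 4), Mul(-1700, I, Pow(2, Rational(1, 2)))) ≈ Add(361.25, Mul(-2404.2, I))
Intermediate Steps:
Function('y')(z, b) = Mul(Rational(1, 4), b)
H = Mul(-4, I, Pow(2, Rational(1, 2))) (H = Mul(-2, Pow(Add(-3, -5), Rational(1, 2))) = Mul(-2, Pow(-8, Rational(1, 2))) = Mul(-2, Mul(2, I, Pow(2, Rational(1, 2)))) = Mul(-4, I, Pow(2, Rational(1, 2))) ≈ Mul(-5.6569, I))
Function('k')(P, K) = Add(-7, Mul(-5, P))
Mul(Add(Function('k')(H, Mul(-1, -7)), Function('y')(-10, 11)), -85) = Mul(Add(Add(-7, Mul(-5, Mul(-4, I, Pow(2, Rational(1, 2))))), Mul(Rational(1, 4), 11)), -85) = Mul(Add(Add(-7, Mul(20, I, Pow(2, Rational(1, 2)))), Rational(11, 4)), -85) = Mul(Add(Rational(-17, 4), Mul(20, I, Pow(2, Rational(1, 2)))), -85) = Add(Rational(1445, 4), Mul(-1700, I, Pow(2, Rational(1, 2))))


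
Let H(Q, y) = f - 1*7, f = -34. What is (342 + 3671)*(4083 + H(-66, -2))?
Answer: 16220546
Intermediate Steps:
H(Q, y) = -41 (H(Q, y) = -34 - 1*7 = -34 - 7 = -41)
(342 + 3671)*(4083 + H(-66, -2)) = (342 + 3671)*(4083 - 41) = 4013*4042 = 16220546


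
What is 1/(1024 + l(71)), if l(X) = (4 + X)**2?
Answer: 1/6649 ≈ 0.00015040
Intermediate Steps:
1/(1024 + l(71)) = 1/(1024 + (4 + 71)**2) = 1/(1024 + 75**2) = 1/(1024 + 5625) = 1/6649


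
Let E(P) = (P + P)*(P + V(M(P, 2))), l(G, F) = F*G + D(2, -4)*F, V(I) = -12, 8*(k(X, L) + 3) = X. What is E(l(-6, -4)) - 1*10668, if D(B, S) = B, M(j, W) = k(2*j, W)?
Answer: -10540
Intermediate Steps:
k(X, L) = -3 + X/8
M(j, W) = -3 + j/4 (M(j, W) = -3 + (2*j)/8 = -3 + j/4)
l(G, F) = 2*F + F*G (l(G, F) = F*G + 2*F = 2*F + F*G)
E(P) = 2*P*(-12 + P) (E(P) = (P + P)*(P - 12) = (2*P)*(-12 + P) = 2*P*(-12 + P))
E(l(-6, -4)) - 1*10668 = 2*(-4*(2 - 6))*(-12 - 4*(2 - 6)) - 1*10668 = 2*(-4*(-4))*(-12 - 4*(-4)) - 10668 = 2*16*(-12 + 16) - 10668 = 2*16*4 - 10668 = 128 - 10668 = -10540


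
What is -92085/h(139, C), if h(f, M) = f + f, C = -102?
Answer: -92085/278 ≈ -331.24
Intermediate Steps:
h(f, M) = 2*f
-92085/h(139, C) = -92085/(2*139) = -92085/278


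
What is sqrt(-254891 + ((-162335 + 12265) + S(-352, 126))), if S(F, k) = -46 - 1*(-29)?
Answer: I*sqrt(404978) ≈ 636.38*I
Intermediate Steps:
S(F, k) = -17 (S(F, k) = -46 + 29 = -17)
sqrt(-254891 + ((-162335 + 12265) + S(-352, 126))) = sqrt(-254891 + ((-162335 + 12265) - 17)) = sqrt(-254891 + (-150070 - 17)) = sqrt(-254891 - 150087) = sqrt(-404978) = I*sqrt(404978)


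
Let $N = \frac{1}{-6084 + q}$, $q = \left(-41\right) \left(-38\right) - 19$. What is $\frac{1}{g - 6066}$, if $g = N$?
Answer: $- \frac{4545}{27569971} \approx -0.00016485$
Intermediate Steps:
$q = 1539$ ($q = 1558 - 19 = 1539$)
$N = - \frac{1}{4545}$ ($N = \frac{1}{-6084 + 1539} = \frac{1}{-4545} = - \frac{1}{4545} \approx -0.00022002$)
$g = - \frac{1}{4545} \approx -0.00022002$
$\frac{1}{g - 6066} = \frac{1}{- \frac{1}{4545} - 6066} = \frac{1}{- \frac{27569971}{4545}} = - \frac{4545}{27569971}$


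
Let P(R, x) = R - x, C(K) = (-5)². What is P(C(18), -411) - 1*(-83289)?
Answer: 83725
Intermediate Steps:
C(K) = 25
P(C(18), -411) - 1*(-83289) = (25 - 1*(-411)) - 1*(-83289) = (25 + 411) + 83289 = 436 + 83289 = 83725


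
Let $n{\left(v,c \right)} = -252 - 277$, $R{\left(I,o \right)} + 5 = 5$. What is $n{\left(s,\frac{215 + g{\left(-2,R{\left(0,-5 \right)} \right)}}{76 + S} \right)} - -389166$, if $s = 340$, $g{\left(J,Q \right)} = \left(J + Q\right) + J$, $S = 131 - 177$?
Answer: $388637$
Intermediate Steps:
$R{\left(I,o \right)} = 0$ ($R{\left(I,o \right)} = -5 + 5 = 0$)
$S = -46$
$g{\left(J,Q \right)} = Q + 2 J$
$n{\left(v,c \right)} = -529$
$n{\left(s,\frac{215 + g{\left(-2,R{\left(0,-5 \right)} \right)}}{76 + S} \right)} - -389166 = -529 - -389166 = -529 + 389166 = 388637$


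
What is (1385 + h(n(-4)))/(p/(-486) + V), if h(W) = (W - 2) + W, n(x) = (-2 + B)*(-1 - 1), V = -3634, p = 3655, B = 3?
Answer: -670194/1769779 ≈ -0.37869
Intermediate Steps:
n(x) = -2 (n(x) = (-2 + 3)*(-1 - 1) = 1*(-2) = -2)
h(W) = -2 + 2*W (h(W) = (-2 + W) + W = -2 + 2*W)
(1385 + h(n(-4)))/(p/(-486) + V) = (1385 + (-2 + 2*(-2)))/(3655/(-486) - 3634) = (1385 + (-2 - 4))/(3655*(-1/486) - 3634) = (1385 - 6)/(-3655/486 - 3634) = 1379/(-1769779/486) = 1379*(-486/1769779) = -670194/1769779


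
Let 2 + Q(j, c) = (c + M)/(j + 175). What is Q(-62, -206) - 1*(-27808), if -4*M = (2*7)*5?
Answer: 6283709/226 ≈ 27804.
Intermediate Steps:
M = -35/2 (M = -2*7*5/4 = -7*5/2 = -1/4*70 = -35/2 ≈ -17.500)
Q(j, c) = -2 + (-35/2 + c)/(175 + j) (Q(j, c) = -2 + (c - 35/2)/(j + 175) = -2 + (-35/2 + c)/(175 + j))
Q(-62, -206) - 1*(-27808) = (-735/2 - 206 - 2*(-62))/(175 - 62) - 1*(-27808) = (-735/2 - 206 + 124)/113 + 27808 = (1/113)*(-899/2) + 27808 = -899/226 + 27808 = 6283709/226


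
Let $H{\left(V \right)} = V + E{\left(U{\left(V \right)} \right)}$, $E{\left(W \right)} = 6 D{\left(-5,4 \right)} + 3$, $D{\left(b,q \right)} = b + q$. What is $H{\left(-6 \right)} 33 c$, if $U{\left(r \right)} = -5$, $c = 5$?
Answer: $-1485$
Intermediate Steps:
$E{\left(W \right)} = -3$ ($E{\left(W \right)} = 6 \left(-5 + 4\right) + 3 = 6 \left(-1\right) + 3 = -6 + 3 = -3$)
$H{\left(V \right)} = -3 + V$ ($H{\left(V \right)} = V - 3 = -3 + V$)
$H{\left(-6 \right)} 33 c = \left(-3 - 6\right) 33 \cdot 5 = \left(-9\right) 33 \cdot 5 = \left(-297\right) 5 = -1485$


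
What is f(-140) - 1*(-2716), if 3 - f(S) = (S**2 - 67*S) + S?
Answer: -26121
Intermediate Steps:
f(S) = 3 - S**2 + 66*S (f(S) = 3 - ((S**2 - 67*S) + S) = 3 - (S**2 - 66*S) = 3 + (-S**2 + 66*S) = 3 - S**2 + 66*S)
f(-140) - 1*(-2716) = (3 - 1*(-140)**2 + 66*(-140)) - 1*(-2716) = (3 - 1*19600 - 9240) + 2716 = (3 - 19600 - 9240) + 2716 = -28837 + 2716 = -26121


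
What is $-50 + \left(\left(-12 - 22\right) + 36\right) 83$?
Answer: $116$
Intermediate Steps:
$-50 + \left(\left(-12 - 22\right) + 36\right) 83 = -50 + \left(-34 + 36\right) 83 = -50 + 2 \cdot 83 = -50 + 166 = 116$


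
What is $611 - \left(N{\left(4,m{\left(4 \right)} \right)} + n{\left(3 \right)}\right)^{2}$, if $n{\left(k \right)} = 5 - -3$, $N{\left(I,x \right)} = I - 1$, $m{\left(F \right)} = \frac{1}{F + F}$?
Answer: $490$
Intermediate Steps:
$m{\left(F \right)} = \frac{1}{2 F}$
$N{\left(I,x \right)} = -1 + I$
$n{\left(k \right)} = 8$ ($n{\left(k \right)} = 5 + 3 = 8$)
$611 - \left(N{\left(4,m{\left(4 \right)} \right)} + n{\left(3 \right)}\right)^{2} = 611 - \left(\left(-1 + 4\right) + 8\right)^{2} = 611 - \left(3 + 8\right)^{2} = 611 - 11^{2} = 611 - 121 = 490$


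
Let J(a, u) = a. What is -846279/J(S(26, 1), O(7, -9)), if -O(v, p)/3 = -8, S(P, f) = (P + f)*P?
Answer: -94031/78 ≈ -1205.5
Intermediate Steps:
S(P, f) = P*(P + f)
O(v, p) = 24 (O(v, p) = -3*(-8) = 24)
-846279/J(S(26, 1), O(7, -9)) = -846279*1/(26*(26 + 1)) = -846279/(26*27) = -846279/702 = -846279*1/702 = -94031/78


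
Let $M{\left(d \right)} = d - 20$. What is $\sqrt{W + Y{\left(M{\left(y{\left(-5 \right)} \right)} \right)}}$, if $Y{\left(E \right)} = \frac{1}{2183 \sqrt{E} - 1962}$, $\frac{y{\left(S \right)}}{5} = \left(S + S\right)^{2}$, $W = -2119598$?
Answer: $\frac{\sqrt{8317302554 - 37016659472 \sqrt{30}}}{2 \sqrt{-981 + 4366 \sqrt{30}}} \approx 1455.9 i$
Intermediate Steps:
$y{\left(S \right)} = 20 S^{2}$ ($y{\left(S \right)} = 5 \left(S + S\right)^{2} = 5 \left(2 S\right)^{2} = 5 \cdot 4 S^{2} = 20 S^{2}$)
$M{\left(d \right)} = -20 + d$ ($M{\left(d \right)} = d - 20 = -20 + d$)
$Y{\left(E \right)} = \frac{1}{-1962 + 2183 \sqrt{E}}$
$\sqrt{W + Y{\left(M{\left(y{\left(-5 \right)} \right)} \right)}} = \sqrt{-2119598 + \frac{1}{-1962 + 2183 \sqrt{-20 + 20 \left(-5\right)^{2}}}} = \sqrt{-2119598 + \frac{1}{-1962 + 2183 \sqrt{-20 + 20 \cdot 25}}} = \sqrt{-2119598 + \frac{1}{-1962 + 2183 \sqrt{-20 + 500}}} = \sqrt{-2119598 + \frac{1}{-1962 + 2183 \sqrt{480}}} = \sqrt{-2119598 + \frac{1}{-1962 + 2183 \cdot 4 \sqrt{30}}} = \sqrt{-2119598 + \frac{1}{-1962 + 8732 \sqrt{30}}}$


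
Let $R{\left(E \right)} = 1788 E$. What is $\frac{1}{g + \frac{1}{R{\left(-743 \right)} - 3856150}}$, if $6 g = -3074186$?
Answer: $- \frac{15553902}{7969264628965} \approx -1.9517 \cdot 10^{-6}$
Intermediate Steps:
$g = - \frac{1537093}{3}$ ($g = \frac{1}{6} \left(-3074186\right) = - \frac{1537093}{3} \approx -5.1236 \cdot 10^{5}$)
$\frac{1}{g + \frac{1}{R{\left(-743 \right)} - 3856150}} = \frac{1}{- \frac{1537093}{3} + \frac{1}{1788 \left(-743\right) - 3856150}} = \frac{1}{- \frac{1537093}{3} + \frac{1}{-1328484 - 3856150}} = \frac{1}{- \frac{1537093}{3} + \frac{1}{-5184634}} = \frac{1}{- \frac{1537093}{3} - \frac{1}{5184634}} = \frac{1}{- \frac{7969264628965}{15553902}} = - \frac{15553902}{7969264628965}$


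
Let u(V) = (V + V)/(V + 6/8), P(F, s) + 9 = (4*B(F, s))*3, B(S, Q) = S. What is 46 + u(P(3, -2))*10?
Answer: 2422/37 ≈ 65.459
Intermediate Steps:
P(F, s) = -9 + 12*F (P(F, s) = -9 + (4*F)*3 = -9 + 12*F)
u(V) = 2*V/(¾ + V) (u(V) = (2*V)/(V + 6*(⅛)) = (2*V)/(V + ¾) = (2*V)/(¾ + V) = 2*V/(¾ + V))
46 + u(P(3, -2))*10 = 46 + (8*(-9 + 12*3)/(3 + 4*(-9 + 12*3)))*10 = 46 + (8*(-9 + 36)/(3 + 4*(-9 + 36)))*10 = 46 + (8*27/(3 + 4*27))*10 = 46 + (8*27/(3 + 108))*10 = 46 + (8*27/111)*10 = 46 + (8*27*(1/111))*10 = 46 + (72/37)*10 = 46 + 720/37 = 2422/37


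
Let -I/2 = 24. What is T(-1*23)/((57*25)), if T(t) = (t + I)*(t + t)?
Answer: 3266/1425 ≈ 2.2919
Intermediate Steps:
I = -48 (I = -2*24 = -48)
T(t) = 2*t*(-48 + t) (T(t) = (t - 48)*(t + t) = (-48 + t)*(2*t) = 2*t*(-48 + t))
T(-1*23)/((57*25)) = (2*(-1*23)*(-48 - 1*23))/((57*25)) = (2*(-23)*(-48 - 23))/1425 = (2*(-23)*(-71))*(1/1425) = 3266*(1/1425) = 3266/1425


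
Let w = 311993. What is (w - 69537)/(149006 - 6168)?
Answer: 121228/71419 ≈ 1.6974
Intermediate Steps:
(w - 69537)/(149006 - 6168) = (311993 - 69537)/(149006 - 6168) = 242456/142838 = 242456*(1/142838) = 121228/71419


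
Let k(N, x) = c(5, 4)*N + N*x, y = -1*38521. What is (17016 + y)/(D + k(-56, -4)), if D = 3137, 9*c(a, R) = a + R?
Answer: -4301/661 ≈ -6.5068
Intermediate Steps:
y = -38521
c(a, R) = R/9 + a/9 (c(a, R) = (a + R)/9 = (R + a)/9 = R/9 + a/9)
k(N, x) = N + N*x (k(N, x) = ((1/9)*4 + (1/9)*5)*N + N*x = (4/9 + 5/9)*N + N*x = 1*N + N*x = N + N*x)
(17016 + y)/(D + k(-56, -4)) = (17016 - 38521)/(3137 - 56*(1 - 4)) = -21505/(3137 - 56*(-3)) = -21505/(3137 + 168) = -21505/3305 = -21505*1/3305 = -4301/661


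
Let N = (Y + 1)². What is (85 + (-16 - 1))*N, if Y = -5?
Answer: 1088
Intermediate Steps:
N = 16 (N = (-5 + 1)² = (-4)² = 16)
(85 + (-16 - 1))*N = (85 + (-16 - 1))*16 = (85 - 17)*16 = 68*16 = 1088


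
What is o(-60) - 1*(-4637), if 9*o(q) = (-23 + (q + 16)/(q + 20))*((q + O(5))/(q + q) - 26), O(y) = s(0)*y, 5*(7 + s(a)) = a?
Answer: 676561/144 ≈ 4698.3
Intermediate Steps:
s(a) = -7 + a/5
O(y) = -7*y (O(y) = (-7 + (⅕)*0)*y = (-7 + 0)*y = -7*y)
o(q) = (-26 + (-35 + q)/(2*q))*(-23 + (16 + q)/(20 + q))/9 (o(q) = ((-23 + (q + 16)/(q + 20))*((q - 7*5)/(q + q) - 26))/9 = ((-23 + (16 + q)/(20 + q))*((q - 35)/((2*q)) - 26))/9 = ((-23 + (16 + q)/(20 + q))*((-35 + q)*(1/(2*q)) - 26))/9 = ((-23 + (16 + q)/(20 + q))*((-35 + q)/(2*q) - 26))/9 = ((-23 + (16 + q)/(20 + q))*(-26 + (-35 + q)/(2*q)))/9 = ((-26 + (-35 + q)/(2*q))*(-23 + (16 + q)/(20 + q)))/9 = (-26 + (-35 + q)/(2*q))*(-23 + (16 + q)/(20 + q))/9)
o(-60) - 1*(-4637) = (⅑)*(7770 + 561*(-60)² + 11707*(-60))/(-60*(20 - 60)) - 1*(-4637) = (⅑)*(-1/60)*(7770 + 561*3600 - 702420)/(-40) + 4637 = (⅑)*(-1/60)*(-1/40)*(7770 + 2019600 - 702420) + 4637 = (⅑)*(-1/60)*(-1/40)*1324950 + 4637 = 8833/144 + 4637 = 676561/144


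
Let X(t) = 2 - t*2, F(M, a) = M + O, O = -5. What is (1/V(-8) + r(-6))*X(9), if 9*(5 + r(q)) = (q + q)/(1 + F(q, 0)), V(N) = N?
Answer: 1198/15 ≈ 79.867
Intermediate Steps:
F(M, a) = -5 + M (F(M, a) = M - 5 = -5 + M)
r(q) = -5 + 2*q/(9*(-4 + q)) (r(q) = -5 + ((q + q)/(1 + (-5 + q)))/9 = -5 + ((2*q)/(-4 + q))/9 = -5 + (2*q/(-4 + q))/9 = -5 + 2*q/(9*(-4 + q)))
X(t) = 2 - 2*t
(1/V(-8) + r(-6))*X(9) = (1/(-8) + (180 - 43*(-6))/(9*(-4 - 6)))*(2 - 2*9) = (-1/8 + (1/9)*(180 + 258)/(-10))*(2 - 18) = (-1/8 + (1/9)*(-1/10)*438)*(-16) = (-1/8 - 73/15)*(-16) = -599/120*(-16) = 1198/15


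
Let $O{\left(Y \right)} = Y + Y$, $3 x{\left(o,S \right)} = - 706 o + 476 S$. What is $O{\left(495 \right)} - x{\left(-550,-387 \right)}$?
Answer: $- \frac{201118}{3} \approx -67039.0$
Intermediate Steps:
$x{\left(o,S \right)} = - \frac{706 o}{3} + \frac{476 S}{3}$ ($x{\left(o,S \right)} = \frac{- 706 o + 476 S}{3} = - \frac{706 o}{3} + \frac{476 S}{3}$)
$O{\left(Y \right)} = 2 Y$
$O{\left(495 \right)} - x{\left(-550,-387 \right)} = 2 \cdot 495 - \left(\left(- \frac{706}{3}\right) \left(-550\right) + \frac{476}{3} \left(-387\right)\right) = 990 - \left(\frac{388300}{3} - 61404\right) = 990 - \frac{204088}{3} = - \frac{201118}{3}$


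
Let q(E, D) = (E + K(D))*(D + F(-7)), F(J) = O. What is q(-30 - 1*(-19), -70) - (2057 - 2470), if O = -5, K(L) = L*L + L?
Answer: -361012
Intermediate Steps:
K(L) = L + L² (K(L) = L² + L = L + L²)
F(J) = -5
q(E, D) = (-5 + D)*(E + D*(1 + D)) (q(E, D) = (E + D*(1 + D))*(D - 5) = (E + D*(1 + D))*(-5 + D) = (-5 + D)*(E + D*(1 + D)))
q(-30 - 1*(-19), -70) - (2057 - 2470) = ((-70)³ - 5*(-70) - 5*(-30 - 1*(-19)) - 4*(-70)² - 70*(-30 - 1*(-19))) - (2057 - 2470) = (-343000 + 350 - 5*(-30 + 19) - 4*4900 - 70*(-30 + 19)) - 1*(-413) = (-343000 + 350 - 5*(-11) - 19600 - 70*(-11)) + 413 = (-343000 + 350 + 55 - 19600 + 770) + 413 = -361425 + 413 = -361012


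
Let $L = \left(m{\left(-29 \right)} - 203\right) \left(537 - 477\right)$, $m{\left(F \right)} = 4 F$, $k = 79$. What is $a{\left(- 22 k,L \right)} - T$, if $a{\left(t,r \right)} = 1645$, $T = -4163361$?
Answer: $4165006$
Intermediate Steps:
$L = -19140$ ($L = \left(4 \left(-29\right) - 203\right) \left(537 - 477\right) = \left(-116 - 203\right) 60 = \left(-319\right) 60 = -19140$)
$a{\left(- 22 k,L \right)} - T = 1645 - -4163361 = 1645 + 4163361 = 4165006$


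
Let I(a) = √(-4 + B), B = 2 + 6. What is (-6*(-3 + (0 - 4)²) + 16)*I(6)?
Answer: -124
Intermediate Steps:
B = 8
I(a) = 2 (I(a) = √(-4 + 8) = √4 = 2)
(-6*(-3 + (0 - 4)²) + 16)*I(6) = (-6*(-3 + (0 - 4)²) + 16)*2 = (-6*(-3 + (-4)²) + 16)*2 = (-6*(-3 + 16) + 16)*2 = (-6*13 + 16)*2 = (-78 + 16)*2 = -62*2 = -124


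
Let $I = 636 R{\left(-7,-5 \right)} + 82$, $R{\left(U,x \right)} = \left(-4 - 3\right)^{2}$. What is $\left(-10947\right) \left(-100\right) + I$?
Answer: $1125946$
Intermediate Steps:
$R{\left(U,x \right)} = 49$ ($R{\left(U,x \right)} = \left(-7\right)^{2} = 49$)
$I = 31246$ ($I = 636 \cdot 49 + 82 = 31164 + 82 = 31246$)
$\left(-10947\right) \left(-100\right) + I = \left(-10947\right) \left(-100\right) + 31246 = 1094700 + 31246 = 1125946$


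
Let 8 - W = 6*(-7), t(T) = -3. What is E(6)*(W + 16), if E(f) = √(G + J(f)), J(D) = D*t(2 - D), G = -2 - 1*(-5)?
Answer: 66*I*√15 ≈ 255.62*I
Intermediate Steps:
G = 3 (G = -2 + 5 = 3)
W = 50 (W = 8 - 6*(-7) = 8 - 1*(-42) = 8 + 42 = 50)
J(D) = -3*D (J(D) = D*(-3) = -3*D)
E(f) = √(3 - 3*f)
E(6)*(W + 16) = √(3 - 3*6)*(50 + 16) = √(3 - 18)*66 = √(-15)*66 = (I*√15)*66 = 66*I*√15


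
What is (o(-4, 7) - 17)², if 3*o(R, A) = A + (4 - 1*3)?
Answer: 1849/9 ≈ 205.44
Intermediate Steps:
o(R, A) = ⅓ + A/3 (o(R, A) = (A + (4 - 1*3))/3 = (A + (4 - 3))/3 = (A + 1)/3 = (1 + A)/3 = ⅓ + A/3)
(o(-4, 7) - 17)² = ((⅓ + (⅓)*7) - 17)² = ((⅓ + 7/3) - 17)² = (8/3 - 17)² = (-43/3)² = 1849/9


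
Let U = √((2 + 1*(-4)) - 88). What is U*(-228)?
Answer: -684*I*√10 ≈ -2163.0*I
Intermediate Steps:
U = 3*I*√10 (U = √((2 - 4) - 88) = √(-2 - 88) = √(-90) = 3*I*√10 ≈ 9.4868*I)
U*(-228) = (3*I*√10)*(-228) = -684*I*√10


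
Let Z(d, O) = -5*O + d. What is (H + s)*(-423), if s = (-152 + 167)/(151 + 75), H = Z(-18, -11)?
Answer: -3543471/226 ≈ -15679.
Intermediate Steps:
Z(d, O) = d - 5*O
H = 37 (H = -18 - 5*(-11) = -18 + 55 = 37)
s = 15/226 ≈ 0.066372
(H + s)*(-423) = (37 + 15/226)*(-423) = (8377/226)*(-423) = -3543471/226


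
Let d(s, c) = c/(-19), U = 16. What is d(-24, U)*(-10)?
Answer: 160/19 ≈ 8.4211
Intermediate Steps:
d(s, c) = -c/19 (d(s, c) = c*(-1/19) = -c/19)
d(-24, U)*(-10) = -1/19*16*(-10) = -16/19*(-10) = 160/19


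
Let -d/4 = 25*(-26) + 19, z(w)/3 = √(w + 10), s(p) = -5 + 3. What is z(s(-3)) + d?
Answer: 2524 + 6*√2 ≈ 2532.5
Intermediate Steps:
s(p) = -2
z(w) = 3*√(10 + w) (z(w) = 3*√(w + 10) = 3*√(10 + w))
d = 2524 (d = -4*(25*(-26) + 19) = -4*(-650 + 19) = -4*(-631) = 2524)
z(s(-3)) + d = 3*√(10 - 2) + 2524 = 3*√8 + 2524 = 3*(2*√2) + 2524 = 6*√2 + 2524 = 2524 + 6*√2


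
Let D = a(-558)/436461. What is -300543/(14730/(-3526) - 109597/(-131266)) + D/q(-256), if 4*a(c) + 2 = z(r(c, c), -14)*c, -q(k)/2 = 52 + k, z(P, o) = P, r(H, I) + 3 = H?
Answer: 12385592567227860583033/137751573282806952 ≈ 89913.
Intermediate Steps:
r(H, I) = -3 + H
q(k) = -104 - 2*k (q(k) = -2*(52 + k) = -104 - 2*k)
a(c) = -½ + c*(-3 + c)/4 (a(c) = -½ + ((-3 + c)*c)/4 = -½ + (c*(-3 + c))/4 = -½ + c*(-3 + c)/4)
D = 78259/436461 (D = (-½ + (¼)*(-558)*(-3 - 558))/436461 = (-½ + (¼)*(-558)*(-561))*(1/436461) = (-½ + 156519/2)*(1/436461) = 78259*(1/436461) = 78259/436461 ≈ 0.17930)
-300543/(14730/(-3526) - 109597/(-131266)) + D/q(-256) = -300543/(14730/(-3526) - 109597/(-131266)) + 78259/(436461*(-104 - 2*(-256))) = -300543/(14730*(-1/3526) - 109597*(-1/131266)) + 78259/(436461*(-104 + 512)) = -300543/(-7365/1763 + 109597/131266) + (78259/436461)/408 = -300543/(-773554579/231421958) + (78259/436461)*(1/408) = -300543*(-231421958/773554579) + 78259/178076088 = 69552249523194/773554579 + 78259/178076088 = 12385592567227860583033/137751573282806952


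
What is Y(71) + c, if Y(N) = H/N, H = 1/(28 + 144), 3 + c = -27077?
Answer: -330700959/12212 ≈ -27080.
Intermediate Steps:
c = -27080 (c = -3 - 27077 = -27080)
H = 1/172 ≈ 0.0058140
Y(N) = 1/(172*N)
Y(71) + c = (1/172)/71 - 27080 = (1/172)*(1/71) - 27080 = 1/12212 - 27080 = -330700959/12212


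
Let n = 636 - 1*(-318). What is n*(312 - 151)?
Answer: 153594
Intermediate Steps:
n = 954 (n = 636 + 318 = 954)
n*(312 - 151) = 954*(312 - 151) = 954*161 = 153594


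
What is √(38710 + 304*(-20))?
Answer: √32630 ≈ 180.64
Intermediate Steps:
√(38710 + 304*(-20)) = √(38710 - 6080) = √32630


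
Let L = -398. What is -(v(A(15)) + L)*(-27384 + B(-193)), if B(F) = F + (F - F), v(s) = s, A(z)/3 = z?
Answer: -9734681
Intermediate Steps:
A(z) = 3*z
B(F) = F (B(F) = F + 0 = F)
-(v(A(15)) + L)*(-27384 + B(-193)) = -(3*15 - 398)*(-27384 - 193) = -(45 - 398)*(-27577) = -(-353)*(-27577) = -1*9734681 = -9734681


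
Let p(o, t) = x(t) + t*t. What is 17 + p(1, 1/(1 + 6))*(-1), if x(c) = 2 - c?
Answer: 741/49 ≈ 15.122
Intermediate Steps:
p(o, t) = 2 + t² - t (p(o, t) = (2 - t) + t*t = (2 - t) + t² = 2 + t² - t)
17 + p(1, 1/(1 + 6))*(-1) = 17 + (2 + (1/(1 + 6))² - 1/(1 + 6))*(-1) = 17 + (2 + (1/7)² - 1/7)*(-1) = 17 + (2 + (⅐)² - 1*⅐)*(-1) = 17 + (2 + 1/49 - ⅐)*(-1) = 17 + (92/49)*(-1) = 17 - 92/49 = 741/49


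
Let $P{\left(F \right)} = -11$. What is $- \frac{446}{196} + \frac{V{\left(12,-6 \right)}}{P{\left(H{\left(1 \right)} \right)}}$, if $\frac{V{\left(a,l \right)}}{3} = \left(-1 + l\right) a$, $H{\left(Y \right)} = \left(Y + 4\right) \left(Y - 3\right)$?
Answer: $\frac{22243}{1078} \approx 20.634$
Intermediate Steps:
$H{\left(Y \right)} = \left(-3 + Y\right) \left(4 + Y\right)$ ($H{\left(Y \right)} = \left(4 + Y\right) \left(-3 + Y\right) = \left(-3 + Y\right) \left(4 + Y\right)$)
$V{\left(a,l \right)} = 3 a \left(-1 + l\right)$ ($V{\left(a,l \right)} = 3 \left(-1 + l\right) a = 3 a \left(-1 + l\right)$)
$- \frac{446}{196} + \frac{V{\left(12,-6 \right)}}{P{\left(H{\left(1 \right)} \right)}} = - \frac{446}{196} + \frac{3 \cdot 12 \left(-1 - 6\right)}{-11} = \left(-446\right) \frac{1}{196} + 3 \cdot 12 \left(-7\right) \left(- \frac{1}{11}\right) = - \frac{223}{98} - - \frac{252}{11} = - \frac{223}{98} + \frac{252}{11} = \frac{22243}{1078}$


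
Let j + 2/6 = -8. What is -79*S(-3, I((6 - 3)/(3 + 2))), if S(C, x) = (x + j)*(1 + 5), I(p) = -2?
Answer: 4898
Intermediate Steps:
j = -25/3 (j = -⅓ - 8 = -25/3 ≈ -8.3333)
S(C, x) = -50 + 6*x (S(C, x) = (x - 25/3)*(1 + 5) = (-25/3 + x)*6 = -50 + 6*x)
-79*S(-3, I((6 - 3)/(3 + 2))) = -79*(-50 + 6*(-2)) = -79*(-50 - 12) = -79*(-62) = 4898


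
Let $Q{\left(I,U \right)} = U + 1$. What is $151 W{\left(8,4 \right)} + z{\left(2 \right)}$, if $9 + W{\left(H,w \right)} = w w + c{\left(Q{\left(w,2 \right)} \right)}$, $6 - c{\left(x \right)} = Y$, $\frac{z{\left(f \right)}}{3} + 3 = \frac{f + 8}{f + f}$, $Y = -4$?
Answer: $\frac{5131}{2} \approx 2565.5$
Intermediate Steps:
$Q{\left(I,U \right)} = 1 + U$
$z{\left(f \right)} = -9 + \frac{3 \left(8 + f\right)}{2 f}$ ($z{\left(f \right)} = -9 + 3 \frac{f + 8}{f + f} = -9 + 3 \frac{8 + f}{2 f} = -9 + \frac{3 \left(8 + f\right)}{2 f}$)
$c{\left(x \right)} = 10$ ($c{\left(x \right)} = 6 - -4 = 6 + 4 = 10$)
$W{\left(H,w \right)} = 1 + w^{2}$ ($W{\left(H,w \right)} = -9 + \left(w w + 10\right) = -9 + \left(w^{2} + 10\right) = -9 + \left(10 + w^{2}\right) = 1 + w^{2}$)
$151 W{\left(8,4 \right)} + z{\left(2 \right)} = 151 \left(1 + 4^{2}\right) - \left(\frac{15}{2} - \frac{12}{2}\right) = 151 \left(1 + 16\right) + \left(- \frac{15}{2} + 12 \cdot \frac{1}{2}\right) = 151 \cdot 17 + \left(- \frac{15}{2} + 6\right) = 2567 - \frac{3}{2} = \frac{5131}{2}$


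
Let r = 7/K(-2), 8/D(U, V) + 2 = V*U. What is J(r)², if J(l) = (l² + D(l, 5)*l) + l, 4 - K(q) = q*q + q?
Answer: 4739329/15376 ≈ 308.23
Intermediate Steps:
K(q) = 4 - q - q² (K(q) = 4 - (q*q + q) = 4 - (q² + q) = 4 - (q + q²) = 4 + (-q - q²) = 4 - q - q²)
D(U, V) = 8/(-2 + U*V) (D(U, V) = 8/(-2 + V*U) = 8/(-2 + U*V))
r = 7/2 (r = 7/(4 - 1*(-2) - 1*(-2)²) = 7/(4 + 2 - 1*4) = 7/(4 + 2 - 4) = 7/2 ≈ 3.5000)
J(l) = l + l² + 8*l/(-2 + 5*l) (J(l) = (l² + (8/(-2 + l*5))*l) + l = (l² + (8/(-2 + 5*l))*l) + l = (l² + 8*l/(-2 + 5*l)) + l = l + l² + 8*l/(-2 + 5*l))
J(r)² = (7*(8 + (1 + 7/2)*(-2 + 5*(7/2)))/(2*(-2 + 5*(7/2))))² = (7*(8 + 9*(-2 + 35/2)/2)/(2*(-2 + 35/2)))² = (7*(8 + (9/2)*(31/2))/(2*(31/2)))² = ((7/2)*(2/31)*(8 + 279/4))² = ((7/2)*(2/31)*(311/4))² = (2177/124)² = 4739329/15376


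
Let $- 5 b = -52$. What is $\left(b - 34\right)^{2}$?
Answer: $\frac{13924}{25} \approx 556.96$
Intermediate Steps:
$b = \frac{52}{5}$ ($b = \left(- \frac{1}{5}\right) \left(-52\right) = \frac{52}{5} \approx 10.4$)
$\left(b - 34\right)^{2} = \left(\frac{52}{5} - 34\right)^{2} = \left(- \frac{118}{5}\right)^{2} = \frac{13924}{25}$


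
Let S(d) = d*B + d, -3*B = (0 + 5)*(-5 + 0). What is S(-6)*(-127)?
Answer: 7112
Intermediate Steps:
B = 25/3 (B = -(0 + 5)*(-5 + 0)/3 = -5*(-5)/3 = -1/3*(-25) = 25/3 ≈ 8.3333)
S(d) = 28*d/3 (S(d) = d*(25/3) + d = 25*d/3 + d = 28*d/3)
S(-6)*(-127) = ((28/3)*(-6))*(-127) = -56*(-127) = 7112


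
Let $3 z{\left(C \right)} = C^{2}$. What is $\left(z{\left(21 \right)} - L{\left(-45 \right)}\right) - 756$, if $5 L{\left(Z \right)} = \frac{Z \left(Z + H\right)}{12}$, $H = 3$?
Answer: $- \frac{1281}{2} \approx -640.5$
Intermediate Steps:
$z{\left(C \right)} = \frac{C^{2}}{3}$
$L{\left(Z \right)} = \frac{Z \left(3 + Z\right)}{60}$ ($L{\left(Z \right)} = \frac{Z \left(Z + 3\right) \frac{1}{12}}{5} = \frac{Z \left(3 + Z\right) \frac{1}{12}}{5} = \frac{\frac{1}{12} Z \left(3 + Z\right)}{5} = \frac{Z \left(3 + Z\right)}{60}$)
$\left(z{\left(21 \right)} - L{\left(-45 \right)}\right) - 756 = \left(\frac{21^{2}}{3} - \frac{1}{60} \left(-45\right) \left(3 - 45\right)\right) - 756 = \left(\frac{1}{3} \cdot 441 - \frac{1}{60} \left(-45\right) \left(-42\right)\right) - 756 = \left(147 - \frac{63}{2}\right) - 756 = \frac{231}{2} - 756 = - \frac{1281}{2}$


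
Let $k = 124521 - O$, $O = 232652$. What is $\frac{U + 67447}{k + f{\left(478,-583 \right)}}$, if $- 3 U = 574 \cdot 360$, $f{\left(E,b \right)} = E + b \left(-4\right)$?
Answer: $\frac{1433}{105321} \approx 0.013606$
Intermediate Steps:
$f{\left(E,b \right)} = E - 4 b$
$k = -108131$ ($k = 124521 - 232652 = -108131$)
$U = -68880$ ($U = - \frac{574 \cdot 360}{3} = \left(- \frac{1}{3}\right) 206640 = -68880$)
$\frac{U + 67447}{k + f{\left(478,-583 \right)}} = \frac{-68880 + 67447}{-108131 + \left(478 - -2332\right)} = - \frac{1433}{-108131 + \left(478 + 2332\right)} = - \frac{1433}{-108131 + 2810} = - \frac{1433}{-105321} = \left(-1433\right) \left(- \frac{1}{105321}\right) = \frac{1433}{105321}$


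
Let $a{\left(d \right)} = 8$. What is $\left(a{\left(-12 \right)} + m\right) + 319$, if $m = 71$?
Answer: $398$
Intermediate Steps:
$\left(a{\left(-12 \right)} + m\right) + 319 = \left(8 + 71\right) + 319 = 79 + 319 = 398$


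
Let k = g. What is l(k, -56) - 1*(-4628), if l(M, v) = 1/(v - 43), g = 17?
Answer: 458171/99 ≈ 4628.0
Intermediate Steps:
k = 17
l(M, v) = 1/(-43 + v)
l(k, -56) - 1*(-4628) = 1/(-43 - 56) - 1*(-4628) = 1/(-99) + 4628 = -1/99 + 4628 = 458171/99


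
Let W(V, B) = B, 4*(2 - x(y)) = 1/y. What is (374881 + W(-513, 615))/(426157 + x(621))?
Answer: 932732064/1058578955 ≈ 0.88112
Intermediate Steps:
x(y) = 2 - 1/(4*y)
(374881 + W(-513, 615))/(426157 + x(621)) = (374881 + 615)/(426157 + (2 - ¼/621)) = 375496/(426157 + (2 - ¼*1/621)) = 375496/(426157 + (2 - 1/2484)) = 375496/(426157 + 4967/2484) = 375496/(1058578955/2484) = 375496*(2484/1058578955) = 932732064/1058578955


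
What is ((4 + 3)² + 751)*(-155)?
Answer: -124000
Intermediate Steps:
((4 + 3)² + 751)*(-155) = (7² + 751)*(-155) = (49 + 751)*(-155) = 800*(-155) = -124000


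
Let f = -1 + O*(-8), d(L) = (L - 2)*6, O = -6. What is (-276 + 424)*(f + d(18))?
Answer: 21164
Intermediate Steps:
d(L) = -12 + 6*L (d(L) = (-2 + L)*6 = -12 + 6*L)
f = 47 (f = -1 - 6*(-8) = -1 + 48 = 47)
(-276 + 424)*(f + d(18)) = (-276 + 424)*(47 + (-12 + 6*18)) = 148*(47 + (-12 + 108)) = 148*(47 + 96) = 148*143 = 21164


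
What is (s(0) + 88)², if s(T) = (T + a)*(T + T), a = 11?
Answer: 7744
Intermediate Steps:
s(T) = 2*T*(11 + T) (s(T) = (T + 11)*(T + T) = (11 + T)*(2*T) = 2*T*(11 + T))
(s(0) + 88)² = (2*0*(11 + 0) + 88)² = (2*0*11 + 88)² = (0 + 88)² = 88² = 7744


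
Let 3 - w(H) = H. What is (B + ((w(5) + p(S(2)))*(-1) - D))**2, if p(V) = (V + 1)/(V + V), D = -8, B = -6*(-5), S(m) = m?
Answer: 24649/16 ≈ 1540.6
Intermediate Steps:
w(H) = 3 - H
B = 30
p(V) = (1 + V)/(2*V) (p(V) = (1 + V)/((2*V)) = (1 + V)*(1/(2*V)) = (1 + V)/(2*V))
(B + ((w(5) + p(S(2)))*(-1) - D))**2 = (30 + (((3 - 1*5) + (1/2)*(1 + 2)/2)*(-1) - 1*(-8)))**2 = (30 + (((3 - 5) + (1/2)*(1/2)*3)*(-1) + 8))**2 = (30 + ((-2 + 3/4)*(-1) + 8))**2 = (30 + (-5/4*(-1) + 8))**2 = (30 + (5/4 + 8))**2 = (30 + 37/4)**2 = (157/4)**2 = 24649/16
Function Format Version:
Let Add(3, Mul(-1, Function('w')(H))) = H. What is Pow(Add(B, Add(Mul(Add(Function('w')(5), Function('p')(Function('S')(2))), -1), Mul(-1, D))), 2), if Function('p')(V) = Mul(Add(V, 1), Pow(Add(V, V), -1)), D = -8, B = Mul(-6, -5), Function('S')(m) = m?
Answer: Rational(24649, 16) ≈ 1540.6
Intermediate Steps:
Function('w')(H) = Add(3, Mul(-1, H))
B = 30
Function('p')(V) = Mul(Rational(1, 2), Pow(V, -1), Add(1, V)) (Function('p')(V) = Mul(Add(1, V), Pow(Mul(2, V), -1)) = Mul(Add(1, V), Mul(Rational(1, 2), Pow(V, -1))) = Mul(Rational(1, 2), Pow(V, -1), Add(1, V)))
Pow(Add(B, Add(Mul(Add(Function('w')(5), Function('p')(Function('S')(2))), -1), Mul(-1, D))), 2) = Pow(Add(30, Add(Mul(Add(Add(3, Mul(-1, 5)), Mul(Rational(1, 2), Pow(2, -1), Add(1, 2))), -1), Mul(-1, -8))), 2) = Pow(Add(30, Add(Mul(Add(Add(3, -5), Mul(Rational(1, 2), Rational(1, 2), 3)), -1), 8)), 2) = Pow(Add(30, Add(Mul(Add(-2, Rational(3, 4)), -1), 8)), 2) = Pow(Add(30, Add(Mul(Rational(-5, 4), -1), 8)), 2) = Pow(Add(30, Add(Rational(5, 4), 8)), 2) = Pow(Add(30, Rational(37, 4)), 2) = Pow(Rational(157, 4), 2) = Rational(24649, 16)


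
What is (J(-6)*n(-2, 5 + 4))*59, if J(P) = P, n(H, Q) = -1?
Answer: 354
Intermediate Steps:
(J(-6)*n(-2, 5 + 4))*59 = -6*(-1)*59 = 6*59 = 354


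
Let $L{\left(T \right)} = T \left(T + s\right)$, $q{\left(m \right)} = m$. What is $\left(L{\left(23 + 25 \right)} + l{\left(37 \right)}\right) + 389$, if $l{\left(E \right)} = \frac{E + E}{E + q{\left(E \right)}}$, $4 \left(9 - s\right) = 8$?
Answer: $3030$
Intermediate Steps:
$s = 7$ ($s = 9 - 2 = 7$)
$L{\left(T \right)} = T \left(7 + T\right)$ ($L{\left(T \right)} = T \left(T + 7\right) = T \left(7 + T\right)$)
$l{\left(E \right)} = 1$ ($l{\left(E \right)} = \frac{E + E}{E + E} = \frac{2 E}{2 E} = 2 E \frac{1}{2 E} = 1$)
$\left(L{\left(23 + 25 \right)} + l{\left(37 \right)}\right) + 389 = \left(\left(23 + 25\right) \left(7 + \left(23 + 25\right)\right) + 1\right) + 389 = \left(48 \left(7 + 48\right) + 1\right) + 389 = \left(48 \cdot 55 + 1\right) + 389 = \left(2640 + 1\right) + 389 = 2641 + 389 = 3030$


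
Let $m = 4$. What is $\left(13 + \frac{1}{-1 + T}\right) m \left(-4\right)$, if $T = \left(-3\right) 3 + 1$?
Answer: $- \frac{1856}{9} \approx -206.22$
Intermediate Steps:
$T = -8$ ($T = -9 + 1 = -8$)
$\left(13 + \frac{1}{-1 + T}\right) m \left(-4\right) = \left(13 + \frac{1}{-1 - 8}\right) 4 \left(-4\right) = \left(13 + \frac{1}{-9}\right) \left(-16\right) = \left(13 - \frac{1}{9}\right) \left(-16\right) = \frac{116}{9} \left(-16\right) = - \frac{1856}{9}$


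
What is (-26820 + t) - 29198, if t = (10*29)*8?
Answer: -53698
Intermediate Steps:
t = 2320 (t = 290*8 = 2320)
(-26820 + t) - 29198 = (-26820 + 2320) - 29198 = -24500 - 29198 = -53698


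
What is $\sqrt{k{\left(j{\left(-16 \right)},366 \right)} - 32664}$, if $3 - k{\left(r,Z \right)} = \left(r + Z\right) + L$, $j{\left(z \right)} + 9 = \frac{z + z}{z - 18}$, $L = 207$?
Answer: $\frac{i \sqrt{9602297}}{17} \approx 182.28 i$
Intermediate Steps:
$j{\left(z \right)} = -9 + \frac{2 z}{-18 + z}$ ($j{\left(z \right)} = -9 + \frac{z + z}{z - 18} = -9 + \frac{2 z}{-18 + z}$)
$k{\left(r,Z \right)} = -204 - Z - r$ ($k{\left(r,Z \right)} = 3 - \left(\left(r + Z\right) + 207\right) = 3 - \left(\left(Z + r\right) + 207\right) = 3 - \left(207 + Z + r\right) = -204 - Z - r$)
$\sqrt{k{\left(j{\left(-16 \right)},366 \right)} - 32664} = \sqrt{\left(-204 - 366 - \frac{162 - -112}{-18 - 16}\right) - 32664} = \sqrt{\left(-204 - 366 - \frac{162 + 112}{-34}\right) - 32664} = \sqrt{\left(-204 - 366 - \left(- \frac{1}{34}\right) 274\right) - 32664} = \sqrt{\left(-204 - 366 - - \frac{137}{17}\right) - 32664} = \sqrt{\left(-204 - 366 + \frac{137}{17}\right) - 32664} = \sqrt{- \frac{9553}{17} - 32664} = \sqrt{- \frac{564841}{17}} = \frac{i \sqrt{9602297}}{17}$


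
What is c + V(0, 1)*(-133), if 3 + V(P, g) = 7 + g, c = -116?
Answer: -781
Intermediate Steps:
V(P, g) = 4 + g (V(P, g) = -3 + (7 + g) = 4 + g)
c + V(0, 1)*(-133) = -116 + (4 + 1)*(-133) = -116 + 5*(-133) = -116 - 665 = -781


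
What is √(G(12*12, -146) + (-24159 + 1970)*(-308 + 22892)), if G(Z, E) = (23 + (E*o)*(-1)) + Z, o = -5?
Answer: 23*I*√947291 ≈ 22386.0*I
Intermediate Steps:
G(Z, E) = 23 + Z + 5*E (G(Z, E) = (23 + (E*(-5))*(-1)) + Z = (23 - 5*E*(-1)) + Z = (23 + 5*E) + Z = 23 + Z + 5*E)
√(G(12*12, -146) + (-24159 + 1970)*(-308 + 22892)) = √((23 + 12*12 + 5*(-146)) + (-24159 + 1970)*(-308 + 22892)) = √((23 + 144 - 730) - 22189*22584) = √(-563 - 501116376) = √(-501116939) = 23*I*√947291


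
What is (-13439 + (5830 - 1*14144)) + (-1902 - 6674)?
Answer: -30329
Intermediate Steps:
(-13439 + (5830 - 1*14144)) + (-1902 - 6674) = (-13439 + (5830 - 14144)) - 8576 = (-13439 - 8314) - 8576 = -21753 - 8576 = -30329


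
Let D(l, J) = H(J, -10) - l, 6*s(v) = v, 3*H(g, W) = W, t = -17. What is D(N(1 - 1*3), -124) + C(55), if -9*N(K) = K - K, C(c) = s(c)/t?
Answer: -395/102 ≈ -3.8725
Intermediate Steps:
H(g, W) = W/3
s(v) = v/6
C(c) = -c/102 (C(c) = (c/6)/(-17) = (c/6)*(-1/17) = -c/102)
N(K) = 0 (N(K) = -(K - K)/9 = -⅑*0 = 0)
D(l, J) = -10/3 - l (D(l, J) = (⅓)*(-10) - l = -10/3 - l)
D(N(1 - 1*3), -124) + C(55) = (-10/3 - 1*0) - 1/102*55 = (-10/3 + 0) - 55/102 = -10/3 - 55/102 = -395/102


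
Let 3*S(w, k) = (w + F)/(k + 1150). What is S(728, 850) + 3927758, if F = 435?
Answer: 23566549163/6000 ≈ 3.9278e+6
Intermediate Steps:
S(w, k) = (435 + w)/(3*(1150 + k)) (S(w, k) = ((w + 435)/(k + 1150))/3 = ((435 + w)/(1150 + k))/3 = (435 + w)/(3*(1150 + k)))
S(728, 850) + 3927758 = (435 + 728)/(3*(1150 + 850)) + 3927758 = (⅓)*1163/2000 + 3927758 = (⅓)*(1/2000)*1163 + 3927758 = 1163/6000 + 3927758 = 23566549163/6000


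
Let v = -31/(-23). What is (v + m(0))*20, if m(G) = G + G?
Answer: 620/23 ≈ 26.957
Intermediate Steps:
m(G) = 2*G
v = 31/23 (v = -31*(-1/23) = 31/23 ≈ 1.3478)
(v + m(0))*20 = (31/23 + 2*0)*20 = (31/23 + 0)*20 = (31/23)*20 = 620/23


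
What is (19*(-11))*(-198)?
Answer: 41382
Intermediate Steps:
(19*(-11))*(-198) = -209*(-198) = 41382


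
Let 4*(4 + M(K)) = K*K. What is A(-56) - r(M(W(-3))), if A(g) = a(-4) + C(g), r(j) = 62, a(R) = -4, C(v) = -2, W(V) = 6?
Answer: -68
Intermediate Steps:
M(K) = -4 + K²/4 (M(K) = -4 + (K*K)/4 = -4 + K²/4)
A(g) = -6 (A(g) = -4 - 2 = -6)
A(-56) - r(M(W(-3))) = -6 - 1*62 = -6 - 62 = -68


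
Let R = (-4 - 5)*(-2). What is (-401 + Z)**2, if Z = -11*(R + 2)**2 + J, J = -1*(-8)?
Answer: 22972849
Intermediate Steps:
R = 18 (R = -9*(-2) = 18)
J = 8
Z = -4392 (Z = -11*(18 + 2)**2 + 8 = -11*20**2 + 8 = -11*400 + 8 = -4400 + 8 = -4392)
(-401 + Z)**2 = (-401 - 4392)**2 = (-4793)**2 = 22972849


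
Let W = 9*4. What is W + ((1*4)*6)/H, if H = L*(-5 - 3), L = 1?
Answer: 33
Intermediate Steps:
W = 36
H = -8 (H = 1*(-5 - 3) = 1*(-8) = -8)
W + ((1*4)*6)/H = 36 + ((1*4)*6)/(-8) = 36 + (4*6)*(-⅛) = 36 + 24*(-⅛) = 36 - 3 = 33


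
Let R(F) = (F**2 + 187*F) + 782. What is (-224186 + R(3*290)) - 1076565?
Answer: -380379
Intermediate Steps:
R(F) = 782 + F**2 + 187*F
(-224186 + R(3*290)) - 1076565 = (-224186 + (782 + (3*290)**2 + 187*(3*290))) - 1076565 = (-224186 + (782 + 870**2 + 187*870)) - 1076565 = (-224186 + (782 + 756900 + 162690)) - 1076565 = (-224186 + 920372) - 1076565 = 696186 - 1076565 = -380379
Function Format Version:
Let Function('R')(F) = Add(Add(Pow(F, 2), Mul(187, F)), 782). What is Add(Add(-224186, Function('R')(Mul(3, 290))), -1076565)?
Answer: -380379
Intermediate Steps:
Function('R')(F) = Add(782, Pow(F, 2), Mul(187, F))
Add(Add(-224186, Function('R')(Mul(3, 290))), -1076565) = Add(Add(-224186, Add(782, Pow(Mul(3, 290), 2), Mul(187, Mul(3, 290)))), -1076565) = Add(Add(-224186, Add(782, Pow(870, 2), Mul(187, 870))), -1076565) = Add(Add(-224186, Add(782, 756900, 162690)), -1076565) = Add(Add(-224186, 920372), -1076565) = Add(696186, -1076565) = -380379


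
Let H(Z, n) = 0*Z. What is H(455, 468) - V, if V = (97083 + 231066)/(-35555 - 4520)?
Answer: 328149/40075 ≈ 8.1884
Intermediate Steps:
H(Z, n) = 0
V = -328149/40075 (V = 328149/(-40075) = 328149*(-1/40075) = -328149/40075 ≈ -8.1884)
H(455, 468) - V = 0 - 1*(-328149/40075) = 0 + 328149/40075 = 328149/40075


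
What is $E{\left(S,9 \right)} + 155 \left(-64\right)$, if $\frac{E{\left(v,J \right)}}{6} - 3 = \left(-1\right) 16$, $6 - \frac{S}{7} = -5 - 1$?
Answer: $-9998$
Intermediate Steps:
$S = 84$ ($S = 42 - 7 \left(-5 - 1\right) = 42 - -42 = 42 + 42 = 84$)
$E{\left(v,J \right)} = -78$ ($E{\left(v,J \right)} = 18 + 6 \left(\left(-1\right) 16\right) = 18 + 6 \left(-16\right) = 18 - 96 = -78$)
$E{\left(S,9 \right)} + 155 \left(-64\right) = -78 + 155 \left(-64\right) = -78 - 9920 = -9998$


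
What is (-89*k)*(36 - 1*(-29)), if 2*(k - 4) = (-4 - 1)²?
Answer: -190905/2 ≈ -95453.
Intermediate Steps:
k = 33/2 (k = 4 + (-4 - 1)²/2 = 4 + (½)*(-5)² = 4 + (½)*25 = 4 + 25/2 = 33/2 ≈ 16.500)
(-89*k)*(36 - 1*(-29)) = (-89*33/2)*(36 - 1*(-29)) = -2937*(36 + 29)/2 = -2937/2*65 = -190905/2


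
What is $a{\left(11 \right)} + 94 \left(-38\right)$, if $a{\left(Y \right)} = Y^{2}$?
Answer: $-3451$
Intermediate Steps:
$a{\left(11 \right)} + 94 \left(-38\right) = 11^{2} + 94 \left(-38\right) = 121 - 3572 = -3451$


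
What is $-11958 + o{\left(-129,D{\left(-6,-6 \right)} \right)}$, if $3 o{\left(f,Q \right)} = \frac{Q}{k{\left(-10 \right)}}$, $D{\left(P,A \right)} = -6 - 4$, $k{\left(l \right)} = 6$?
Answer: $- \frac{107627}{9} \approx -11959.0$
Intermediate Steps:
$D{\left(P,A \right)} = -10$ ($D{\left(P,A \right)} = -6 - 4 = -10$)
$o{\left(f,Q \right)} = \frac{Q}{18}$ ($o{\left(f,Q \right)} = \frac{Q \frac{1}{6}}{3} = \frac{\frac{1}{6} Q}{3} = \frac{Q}{18}$)
$-11958 + o{\left(-129,D{\left(-6,-6 \right)} \right)} = -11958 + \frac{1}{18} \left(-10\right) = -11958 - \frac{5}{9} = - \frac{107627}{9}$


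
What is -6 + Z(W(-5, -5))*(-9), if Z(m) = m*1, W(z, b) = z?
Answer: 39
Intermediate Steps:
Z(m) = m
-6 + Z(W(-5, -5))*(-9) = -6 - 5*(-9) = -6 + 45 = 39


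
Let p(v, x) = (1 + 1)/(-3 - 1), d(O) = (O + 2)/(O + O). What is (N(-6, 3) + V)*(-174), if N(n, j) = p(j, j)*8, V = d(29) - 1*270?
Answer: 47583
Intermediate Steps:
d(O) = (2 + O)/(2*O) (d(O) = (2 + O)/((2*O)) = (2 + O)*(1/(2*O)) = (2 + O)/(2*O))
p(v, x) = -1/2 (p(v, x) = 2/(-4) = 2*(-1/4) = -1/2)
V = -15629/58 (V = (1/2)*(2 + 29)/29 - 1*270 = (1/2)*(1/29)*31 - 270 = 31/58 - 270 = -15629/58 ≈ -269.47)
N(n, j) = -4 (N(n, j) = -1/2*8 = -4)
(N(-6, 3) + V)*(-174) = (-4 - 15629/58)*(-174) = -15861/58*(-174) = 47583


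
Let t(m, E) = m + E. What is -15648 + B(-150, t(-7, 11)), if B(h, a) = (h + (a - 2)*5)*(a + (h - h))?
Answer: -16208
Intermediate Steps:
t(m, E) = E + m
B(h, a) = a*(-10 + h + 5*a) (B(h, a) = (h + (-2 + a)*5)*(a + 0) = (h + (-10 + 5*a))*a = (-10 + h + 5*a)*a = a*(-10 + h + 5*a))
-15648 + B(-150, t(-7, 11)) = -15648 + (11 - 7)*(-10 - 150 + 5*(11 - 7)) = -15648 + 4*(-10 - 150 + 5*4) = -15648 + 4*(-10 - 150 + 20) = -15648 + 4*(-140) = -15648 - 560 = -16208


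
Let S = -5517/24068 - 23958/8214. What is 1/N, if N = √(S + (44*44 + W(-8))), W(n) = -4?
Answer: 74*√42489372722511/21184663149 ≈ 0.022769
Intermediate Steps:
S = -103656297/32949092 (S = -5517*1/24068 - 23958*1/8214 = -5517/24068 - 3993/1369 = -103656297/32949092 ≈ -3.1460)
N = 3*√42489372722511/445258 (N = √(-103656297/32949092 + (44*44 - 4)) = √(-103656297/32949092 + (1936 - 4)) = √(-103656297/32949092 + 1932) = √(63553989447/32949092) = 3*√42489372722511/445258 ≈ 43.919)
1/N = 1/(3*√42489372722511/445258) = 74*√42489372722511/21184663149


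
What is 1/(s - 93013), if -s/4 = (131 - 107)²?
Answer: -1/95317 ≈ -1.0491e-5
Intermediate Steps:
s = -2304 (s = -4*(131 - 107)² = -4*24² = -4*576 = -2304)
1/(s - 93013) = 1/(-2304 - 93013) = 1/(-95317) = -1/95317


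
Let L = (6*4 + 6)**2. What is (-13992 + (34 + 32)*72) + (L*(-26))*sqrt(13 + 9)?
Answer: -9240 - 23400*sqrt(22) ≈ -1.1900e+5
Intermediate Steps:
L = 900 (L = (24 + 6)**2 = 30**2 = 900)
(-13992 + (34 + 32)*72) + (L*(-26))*sqrt(13 + 9) = (-13992 + (34 + 32)*72) + (900*(-26))*sqrt(13 + 9) = (-13992 + 66*72) - 23400*sqrt(22) = (-13992 + 4752) - 23400*sqrt(22) = -9240 - 23400*sqrt(22)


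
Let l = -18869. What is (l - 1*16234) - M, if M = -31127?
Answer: -3976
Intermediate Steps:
(l - 1*16234) - M = (-18869 - 1*16234) - 1*(-31127) = (-18869 - 16234) + 31127 = -35103 + 31127 = -3976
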